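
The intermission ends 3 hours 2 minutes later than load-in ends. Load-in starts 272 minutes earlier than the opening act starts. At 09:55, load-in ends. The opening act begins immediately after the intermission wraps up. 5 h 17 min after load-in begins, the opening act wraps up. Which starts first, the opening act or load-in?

The intermission ends at 09:55 + 182 min = 12:57.
So the opening act starts at 12:57.
Load-in starts at 12:57 − 272 min = 08:25.
The opening act starts at 12:57 and load-in starts at 08:25, so load-in is first.

load-in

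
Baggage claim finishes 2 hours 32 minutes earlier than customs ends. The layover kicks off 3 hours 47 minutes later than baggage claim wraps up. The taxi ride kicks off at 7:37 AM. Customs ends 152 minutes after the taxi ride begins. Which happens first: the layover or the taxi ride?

Customs ends at 7:37 AM + 152 min = 10:09 AM.
Baggage claim ends at 10:09 AM − 152 min = 7:37 AM.
The layover starts at 7:37 AM + 227 min = 11:24 AM.
The layover starts at 11:24 AM and the taxi ride starts at 7:37 AM, so the taxi ride is first.

the taxi ride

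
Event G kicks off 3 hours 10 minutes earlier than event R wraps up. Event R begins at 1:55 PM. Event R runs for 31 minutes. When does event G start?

11:16 AM

Event R ends at 1:55 PM + 31 min = 2:26 PM.
Event G starts at 2:26 PM − 190 min = 11:16 AM.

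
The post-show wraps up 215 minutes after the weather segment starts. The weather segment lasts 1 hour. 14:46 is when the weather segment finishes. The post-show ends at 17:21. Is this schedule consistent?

Yes

The weather segment starts at 14:46 − 60 min = 13:46.
The post-show ends at 13:46 + 215 min = 17:21.
That matches the stated 17:21, so the schedule is consistent.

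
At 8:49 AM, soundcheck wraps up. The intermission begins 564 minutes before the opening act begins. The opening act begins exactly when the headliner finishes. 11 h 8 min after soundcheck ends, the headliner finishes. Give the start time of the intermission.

10:33 AM

The headliner ends at 8:49 AM + 668 min = 7:57 PM.
So the opening act starts at 7:57 PM.
The intermission starts at 7:57 PM − 564 min = 10:33 AM.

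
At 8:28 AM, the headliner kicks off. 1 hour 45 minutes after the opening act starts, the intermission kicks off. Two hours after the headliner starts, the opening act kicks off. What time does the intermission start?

12:13 PM

The opening act starts at 8:28 AM + 120 min = 10:28 AM.
The intermission starts at 10:28 AM + 105 min = 12:13 PM.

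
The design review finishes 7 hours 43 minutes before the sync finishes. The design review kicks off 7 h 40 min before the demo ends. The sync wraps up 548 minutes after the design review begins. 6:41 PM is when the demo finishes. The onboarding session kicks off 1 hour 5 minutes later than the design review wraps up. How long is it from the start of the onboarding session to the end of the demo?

The design review starts at 6:41 PM − 460 min = 11:01 AM.
The sync ends at 11:01 AM + 548 min = 8:09 PM.
The design review ends at 8:09 PM − 463 min = 12:26 PM.
The onboarding session starts at 12:26 PM + 65 min = 1:31 PM.
From 1:31 PM to 6:41 PM is 5 hours 10 minutes.

5 hours 10 minutes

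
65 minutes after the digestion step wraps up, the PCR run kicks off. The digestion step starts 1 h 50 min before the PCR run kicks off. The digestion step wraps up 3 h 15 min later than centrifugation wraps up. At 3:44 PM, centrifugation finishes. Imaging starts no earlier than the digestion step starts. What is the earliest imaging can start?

The digestion step ends at 3:44 PM + 195 min = 6:59 PM.
The PCR run starts at 6:59 PM + 65 min = 8:04 PM.
The digestion step starts at 8:04 PM − 110 min = 6:14 PM.
Imaging is bounded by the digestion step, so the earliest it can start is 6:14 PM.

6:14 PM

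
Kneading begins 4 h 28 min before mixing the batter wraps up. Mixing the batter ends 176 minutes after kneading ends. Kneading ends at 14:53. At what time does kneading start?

13:21

Mixing the batter ends at 14:53 + 176 min = 17:49.
Kneading starts at 17:49 − 268 min = 13:21.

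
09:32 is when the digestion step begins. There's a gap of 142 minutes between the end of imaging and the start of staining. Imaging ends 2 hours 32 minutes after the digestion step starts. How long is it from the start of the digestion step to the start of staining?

Imaging ends at 09:32 + 152 min = 12:04.
Staining starts at 12:04 + 142 min = 14:26.
From 09:32 to 14:26 is 4 h 54 min.

4 h 54 min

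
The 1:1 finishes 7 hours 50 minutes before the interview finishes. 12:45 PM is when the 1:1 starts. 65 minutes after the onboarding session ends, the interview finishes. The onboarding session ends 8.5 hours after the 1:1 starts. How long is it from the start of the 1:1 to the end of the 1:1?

The onboarding session ends at 12:45 PM + 510 min = 9:15 PM.
The interview ends at 9:15 PM + 65 min = 10:20 PM.
The 1:1 ends at 10:20 PM − 470 min = 2:30 PM.
From 12:45 PM to 2:30 PM is 1 h 45 min.

1 h 45 min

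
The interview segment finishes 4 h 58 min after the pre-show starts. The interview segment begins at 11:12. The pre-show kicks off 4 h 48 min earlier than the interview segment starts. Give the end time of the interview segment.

11:22

The pre-show starts at 11:12 − 288 min = 06:24.
The interview segment ends at 06:24 + 298 min = 11:22.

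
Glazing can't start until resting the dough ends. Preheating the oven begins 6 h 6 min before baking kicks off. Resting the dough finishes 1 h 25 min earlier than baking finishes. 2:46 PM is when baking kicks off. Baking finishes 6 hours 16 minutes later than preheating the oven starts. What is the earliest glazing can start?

1:31 PM

Preheating the oven starts at 2:46 PM − 366 min = 8:40 AM.
Baking ends at 8:40 AM + 376 min = 2:56 PM.
Resting the dough ends at 2:56 PM − 85 min = 1:31 PM.
Glazing is bounded by resting the dough, so the earliest it can start is 1:31 PM.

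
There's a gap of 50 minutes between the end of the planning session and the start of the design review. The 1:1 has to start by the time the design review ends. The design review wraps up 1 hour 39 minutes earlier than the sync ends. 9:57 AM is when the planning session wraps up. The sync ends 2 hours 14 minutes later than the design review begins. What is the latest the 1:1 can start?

The design review starts at 9:57 AM + 50 min = 10:47 AM.
The sync ends at 10:47 AM + 134 min = 1:01 PM.
The design review ends at 1:01 PM − 99 min = 11:22 AM.
The 1:1 is bounded by the design review, so the latest it can start is 11:22 AM.

11:22 AM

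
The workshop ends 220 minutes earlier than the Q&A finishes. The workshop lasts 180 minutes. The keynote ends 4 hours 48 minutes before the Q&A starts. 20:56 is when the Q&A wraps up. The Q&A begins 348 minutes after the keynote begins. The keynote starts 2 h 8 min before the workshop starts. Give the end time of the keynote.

The workshop ends at 20:56 − 220 min = 17:16.
The workshop starts at 17:16 − 180 min = 14:16.
The keynote starts at 14:16 − 128 min = 12:08.
The Q&A starts at 12:08 + 348 min = 17:56.
The keynote ends at 17:56 − 288 min = 13:08.

13:08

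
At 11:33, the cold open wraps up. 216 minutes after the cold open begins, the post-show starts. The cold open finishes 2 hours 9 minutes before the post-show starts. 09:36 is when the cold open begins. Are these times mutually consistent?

The post-show starts at 09:36 + 216 min = 13:12.
The cold open ends at 13:12 − 129 min = 11:03.
But the cold open is also said to end at 11:33 — a 30-minute conflict.

No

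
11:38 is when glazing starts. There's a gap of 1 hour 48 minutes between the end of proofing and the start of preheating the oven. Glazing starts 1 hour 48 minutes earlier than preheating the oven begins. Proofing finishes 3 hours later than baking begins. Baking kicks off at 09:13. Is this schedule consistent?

No

Proofing ends at 09:13 + 180 min = 12:13.
Preheating the oven starts at 12:13 + 108 min = 14:01.
Glazing starts at 14:01 − 108 min = 12:13.
But glazing is also said to start at 11:38 — a 35-minute conflict.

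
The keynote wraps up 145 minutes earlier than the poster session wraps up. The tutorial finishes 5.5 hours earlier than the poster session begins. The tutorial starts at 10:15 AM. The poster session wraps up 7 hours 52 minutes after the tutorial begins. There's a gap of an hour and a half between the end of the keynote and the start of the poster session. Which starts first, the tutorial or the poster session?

the tutorial

The poster session ends at 10:15 AM + 472 min = 6:07 PM.
The keynote ends at 6:07 PM − 145 min = 3:42 PM.
The poster session starts at 3:42 PM + 90 min = 5:12 PM.
The tutorial starts at 10:15 AM and the poster session starts at 5:12 PM, so the tutorial is first.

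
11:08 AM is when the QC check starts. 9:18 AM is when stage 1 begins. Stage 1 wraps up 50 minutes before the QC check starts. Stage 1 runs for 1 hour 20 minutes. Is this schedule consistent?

No

Stage 1 ends at 11:08 AM − 50 min = 10:18 AM.
Stage 1 starts at 10:18 AM − 80 min = 8:58 AM.
But stage 1 is also said to start at 9:18 AM — a 20-minute conflict.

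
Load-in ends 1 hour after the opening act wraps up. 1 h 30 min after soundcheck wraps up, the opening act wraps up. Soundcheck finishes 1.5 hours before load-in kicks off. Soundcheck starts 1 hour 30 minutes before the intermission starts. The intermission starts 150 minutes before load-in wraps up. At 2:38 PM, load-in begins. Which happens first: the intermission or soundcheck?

Soundcheck ends at 2:38 PM − 90 min = 1:08 PM.
The opening act ends at 1:08 PM + 90 min = 2:38 PM.
Load-in ends at 2:38 PM + 60 min = 3:38 PM.
The intermission starts at 3:38 PM − 150 min = 1:08 PM.
Soundcheck starts at 1:08 PM − 90 min = 11:38 AM.
The intermission starts at 1:08 PM and soundcheck starts at 11:38 AM, so soundcheck is first.

soundcheck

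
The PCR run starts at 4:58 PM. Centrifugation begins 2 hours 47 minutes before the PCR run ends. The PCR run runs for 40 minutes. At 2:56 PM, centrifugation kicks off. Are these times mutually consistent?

The PCR run ends at 4:58 PM + 40 min = 5:38 PM.
Centrifugation starts at 5:38 PM − 167 min = 2:51 PM.
But centrifugation is also said to start at 2:56 PM — a 5-minute conflict.

No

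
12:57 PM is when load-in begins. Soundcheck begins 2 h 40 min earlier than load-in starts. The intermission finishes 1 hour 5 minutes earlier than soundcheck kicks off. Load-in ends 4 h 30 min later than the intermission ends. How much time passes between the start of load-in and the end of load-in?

Soundcheck starts at 12:57 PM − 160 min = 10:17 AM.
The intermission ends at 10:17 AM − 65 min = 9:12 AM.
Load-in ends at 9:12 AM + 270 min = 1:42 PM.
From 12:57 PM to 1:42 PM is 45 minutes.

45 minutes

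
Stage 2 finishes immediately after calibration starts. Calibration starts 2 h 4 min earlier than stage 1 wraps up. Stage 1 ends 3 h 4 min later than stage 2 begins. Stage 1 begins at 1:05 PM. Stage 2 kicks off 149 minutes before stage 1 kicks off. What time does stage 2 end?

Stage 2 starts at 1:05 PM − 149 min = 10:36 AM.
Stage 1 ends at 10:36 AM + 184 min = 1:40 PM.
Calibration starts at 1:40 PM − 124 min = 11:36 AM.
So stage 2 ends at 11:36 AM.

11:36 AM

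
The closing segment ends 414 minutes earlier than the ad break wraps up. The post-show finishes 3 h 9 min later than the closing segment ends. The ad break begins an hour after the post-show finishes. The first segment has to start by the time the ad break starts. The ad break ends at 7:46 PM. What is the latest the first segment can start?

5:01 PM

The closing segment ends at 7:46 PM − 414 min = 12:52 PM.
The post-show ends at 12:52 PM + 189 min = 4:01 PM.
The ad break starts at 4:01 PM + 60 min = 5:01 PM.
The first segment is bounded by the ad break, so the latest it can start is 5:01 PM.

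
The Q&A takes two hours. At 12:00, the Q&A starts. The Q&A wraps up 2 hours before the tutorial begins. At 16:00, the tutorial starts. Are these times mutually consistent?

Yes

The Q&A ends at 16:00 − 120 min = 14:00.
The Q&A starts at 14:00 − 120 min = 12:00.
That matches the stated 12:00, so the schedule is consistent.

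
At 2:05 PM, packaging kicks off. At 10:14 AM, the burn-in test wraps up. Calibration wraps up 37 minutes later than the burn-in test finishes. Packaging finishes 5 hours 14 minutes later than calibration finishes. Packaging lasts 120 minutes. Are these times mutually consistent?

Calibration ends at 10:14 AM + 37 min = 10:51 AM.
Packaging ends at 10:51 AM + 314 min = 4:05 PM.
Packaging starts at 4:05 PM − 120 min = 2:05 PM.
That matches the stated 2:05 PM, so the schedule is consistent.

Yes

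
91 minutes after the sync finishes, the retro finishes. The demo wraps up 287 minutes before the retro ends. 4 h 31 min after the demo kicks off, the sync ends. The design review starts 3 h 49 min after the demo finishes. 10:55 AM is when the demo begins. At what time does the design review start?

The sync ends at 10:55 AM + 271 min = 3:26 PM.
The retro ends at 3:26 PM + 91 min = 4:57 PM.
The demo ends at 4:57 PM − 287 min = 12:10 PM.
The design review starts at 12:10 PM + 229 min = 3:59 PM.

3:59 PM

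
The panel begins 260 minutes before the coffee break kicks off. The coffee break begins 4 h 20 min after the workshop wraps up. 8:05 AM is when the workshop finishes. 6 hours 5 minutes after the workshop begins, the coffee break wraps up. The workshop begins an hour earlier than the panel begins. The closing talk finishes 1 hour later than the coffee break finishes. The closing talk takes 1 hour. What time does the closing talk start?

The coffee break starts at 8:05 AM + 260 min = 12:25 PM.
The panel starts at 12:25 PM − 260 min = 8:05 AM.
The workshop starts at 8:05 AM − 60 min = 7:05 AM.
The coffee break ends at 7:05 AM + 365 min = 1:10 PM.
The closing talk ends at 1:10 PM + 60 min = 2:10 PM.
The closing talk starts at 2:10 PM − 60 min = 1:10 PM.

1:10 PM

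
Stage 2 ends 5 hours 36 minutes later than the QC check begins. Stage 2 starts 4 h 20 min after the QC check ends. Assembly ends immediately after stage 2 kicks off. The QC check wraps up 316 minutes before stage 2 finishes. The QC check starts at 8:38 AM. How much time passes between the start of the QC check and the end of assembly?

Stage 2 ends at 8:38 AM + 336 min = 2:14 PM.
The QC check ends at 2:14 PM − 316 min = 8:58 AM.
Stage 2 starts at 8:58 AM + 260 min = 1:18 PM.
So assembly ends at 1:18 PM.
From 8:38 AM to 1:18 PM is 4 h 40 min.

4 h 40 min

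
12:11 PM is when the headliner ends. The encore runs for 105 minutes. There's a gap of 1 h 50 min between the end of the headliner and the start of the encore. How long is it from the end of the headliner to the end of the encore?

215 minutes

The encore starts at 12:11 PM + 110 min = 2:01 PM.
The encore ends at 2:01 PM + 105 min = 3:46 PM.
From 12:11 PM to 3:46 PM is 215 minutes.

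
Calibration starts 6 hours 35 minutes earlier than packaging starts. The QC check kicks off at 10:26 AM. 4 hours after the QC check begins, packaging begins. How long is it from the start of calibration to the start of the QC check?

Packaging starts at 10:26 AM + 240 min = 2:26 PM.
Calibration starts at 2:26 PM − 395 min = 7:51 AM.
From 7:51 AM to 10:26 AM is 2 hours 35 minutes.

2 hours 35 minutes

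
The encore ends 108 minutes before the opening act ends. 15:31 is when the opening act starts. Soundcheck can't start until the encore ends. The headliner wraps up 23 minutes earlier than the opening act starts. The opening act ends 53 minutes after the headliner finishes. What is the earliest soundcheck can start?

The headliner ends at 15:31 − 23 min = 15:08.
The opening act ends at 15:08 + 53 min = 16:01.
The encore ends at 16:01 − 108 min = 14:13.
Soundcheck is bounded by the encore, so the earliest it can start is 14:13.

14:13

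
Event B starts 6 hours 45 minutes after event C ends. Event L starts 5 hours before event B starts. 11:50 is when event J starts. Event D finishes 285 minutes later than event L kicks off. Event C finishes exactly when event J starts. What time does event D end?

18:20

Event C ends at 11:50.
Event B starts at 11:50 + 405 min = 18:35.
Event L starts at 18:35 − 300 min = 13:35.
Event D ends at 13:35 + 285 min = 18:20.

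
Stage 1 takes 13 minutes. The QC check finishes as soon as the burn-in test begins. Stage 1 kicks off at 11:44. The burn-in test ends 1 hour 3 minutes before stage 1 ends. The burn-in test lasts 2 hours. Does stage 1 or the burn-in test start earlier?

the burn-in test

Stage 1 ends at 11:44 + 13 min = 11:57.
The burn-in test ends at 11:57 − 63 min = 10:54.
The burn-in test starts at 10:54 − 120 min = 08:54.
Stage 1 starts at 11:44 and the burn-in test starts at 08:54, so the burn-in test is first.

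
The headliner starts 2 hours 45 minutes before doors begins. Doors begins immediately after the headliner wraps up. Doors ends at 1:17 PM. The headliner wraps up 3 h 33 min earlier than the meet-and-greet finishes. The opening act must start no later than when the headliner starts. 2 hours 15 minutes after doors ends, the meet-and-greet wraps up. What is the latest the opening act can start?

The meet-and-greet ends at 1:17 PM + 135 min = 3:32 PM.
The headliner ends at 3:32 PM − 213 min = 11:59 AM.
So doors starts at 11:59 AM.
The headliner starts at 11:59 AM − 165 min = 9:14 AM.
The opening act is bounded by the headliner, so the latest it can start is 9:14 AM.

9:14 AM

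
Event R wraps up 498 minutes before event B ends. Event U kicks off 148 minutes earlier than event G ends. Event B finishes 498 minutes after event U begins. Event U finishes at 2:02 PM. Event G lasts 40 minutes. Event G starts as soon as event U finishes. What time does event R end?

Event G starts at 2:02 PM.
Event G ends at 2:02 PM + 40 min = 2:42 PM.
Event U starts at 2:42 PM − 148 min = 12:14 PM.
Event B ends at 12:14 PM + 498 min = 8:32 PM.
Event R ends at 8:32 PM − 498 min = 12:14 PM.

12:14 PM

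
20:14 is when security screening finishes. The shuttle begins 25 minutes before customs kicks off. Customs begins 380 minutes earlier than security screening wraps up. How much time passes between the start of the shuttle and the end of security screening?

6 hours 45 minutes

Customs starts at 20:14 − 380 min = 13:54.
The shuttle starts at 13:54 − 25 min = 13:29.
From 13:29 to 20:14 is 6 hours 45 minutes.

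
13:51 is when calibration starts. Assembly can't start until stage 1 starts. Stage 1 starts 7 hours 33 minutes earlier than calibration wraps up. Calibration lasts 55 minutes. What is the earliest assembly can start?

07:13

Calibration ends at 13:51 + 55 min = 14:46.
Stage 1 starts at 14:46 − 453 min = 07:13.
Assembly is bounded by stage 1, so the earliest it can start is 07:13.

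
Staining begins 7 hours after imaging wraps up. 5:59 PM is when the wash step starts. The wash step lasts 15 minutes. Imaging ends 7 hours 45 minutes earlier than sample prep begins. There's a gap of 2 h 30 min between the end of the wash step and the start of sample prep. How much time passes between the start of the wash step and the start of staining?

2 hours

The wash step ends at 5:59 PM + 15 min = 6:14 PM.
Sample prep starts at 6:14 PM + 150 min = 8:44 PM.
Imaging ends at 8:44 PM − 465 min = 12:59 PM.
Staining starts at 12:59 PM + 420 min = 7:59 PM.
From 5:59 PM to 7:59 PM is 2 hours.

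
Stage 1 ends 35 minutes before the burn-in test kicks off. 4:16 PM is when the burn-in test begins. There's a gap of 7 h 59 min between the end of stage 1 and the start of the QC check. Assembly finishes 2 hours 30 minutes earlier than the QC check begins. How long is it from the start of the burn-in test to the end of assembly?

Stage 1 ends at 4:16 PM − 35 min = 3:41 PM.
The QC check starts at 3:41 PM + 479 min = 11:40 PM.
Assembly ends at 11:40 PM − 150 min = 9:10 PM.
From 4:16 PM to 9:10 PM is 294 minutes.

294 minutes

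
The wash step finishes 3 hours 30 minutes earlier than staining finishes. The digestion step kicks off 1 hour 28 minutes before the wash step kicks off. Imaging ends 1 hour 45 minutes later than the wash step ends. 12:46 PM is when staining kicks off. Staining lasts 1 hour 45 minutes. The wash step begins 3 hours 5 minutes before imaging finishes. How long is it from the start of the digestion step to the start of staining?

4 h 33 min

Staining ends at 12:46 PM + 105 min = 2:31 PM.
The wash step ends at 2:31 PM − 210 min = 11:01 AM.
Imaging ends at 11:01 AM + 105 min = 12:46 PM.
The wash step starts at 12:46 PM − 185 min = 9:41 AM.
The digestion step starts at 9:41 AM − 88 min = 8:13 AM.
From 8:13 AM to 12:46 PM is 4 h 33 min.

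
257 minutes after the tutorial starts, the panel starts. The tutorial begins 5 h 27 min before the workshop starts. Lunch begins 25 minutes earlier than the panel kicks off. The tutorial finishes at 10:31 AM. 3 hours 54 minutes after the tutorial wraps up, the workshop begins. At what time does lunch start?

12:50 PM

The workshop starts at 10:31 AM + 234 min = 2:25 PM.
The tutorial starts at 2:25 PM − 327 min = 8:58 AM.
The panel starts at 8:58 AM + 257 min = 1:15 PM.
Lunch starts at 1:15 PM − 25 min = 12:50 PM.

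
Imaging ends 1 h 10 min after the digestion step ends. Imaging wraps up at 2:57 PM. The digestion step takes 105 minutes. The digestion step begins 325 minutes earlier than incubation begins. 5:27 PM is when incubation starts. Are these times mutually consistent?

The digestion step starts at 5:27 PM − 325 min = 12:02 PM.
The digestion step ends at 12:02 PM + 105 min = 1:47 PM.
Imaging ends at 1:47 PM + 70 min = 2:57 PM.
That matches the stated 2:57 PM, so the schedule is consistent.

Yes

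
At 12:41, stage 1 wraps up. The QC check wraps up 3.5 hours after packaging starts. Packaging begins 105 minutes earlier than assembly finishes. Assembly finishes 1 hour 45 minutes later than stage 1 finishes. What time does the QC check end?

16:11

Assembly ends at 12:41 + 105 min = 14:26.
Packaging starts at 14:26 − 105 min = 12:41.
The QC check ends at 12:41 + 210 min = 16:11.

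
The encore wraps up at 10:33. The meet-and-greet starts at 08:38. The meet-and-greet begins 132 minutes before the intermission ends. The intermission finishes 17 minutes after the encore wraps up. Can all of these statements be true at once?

The intermission ends at 10:33 + 17 min = 10:50.
The meet-and-greet starts at 10:50 − 132 min = 08:38.
That matches the stated 08:38, so the schedule is consistent.

Yes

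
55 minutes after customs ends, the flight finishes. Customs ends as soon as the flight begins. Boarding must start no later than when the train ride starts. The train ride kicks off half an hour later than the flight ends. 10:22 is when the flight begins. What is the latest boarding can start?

11:47

Customs ends at 10:22.
The flight ends at 10:22 + 55 min = 11:17.
The train ride starts at 11:17 + 30 min = 11:47.
Boarding is bounded by the train ride, so the latest it can start is 11:47.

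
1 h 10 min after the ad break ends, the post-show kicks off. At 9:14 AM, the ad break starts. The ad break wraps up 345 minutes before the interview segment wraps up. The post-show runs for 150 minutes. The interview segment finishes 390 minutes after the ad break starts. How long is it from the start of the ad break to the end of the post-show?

4 h 25 min

The interview segment ends at 9:14 AM + 390 min = 3:44 PM.
The ad break ends at 3:44 PM − 345 min = 9:59 AM.
The post-show starts at 9:59 AM + 70 min = 11:09 AM.
The post-show ends at 11:09 AM + 150 min = 1:39 PM.
From 9:14 AM to 1:39 PM is 4 h 25 min.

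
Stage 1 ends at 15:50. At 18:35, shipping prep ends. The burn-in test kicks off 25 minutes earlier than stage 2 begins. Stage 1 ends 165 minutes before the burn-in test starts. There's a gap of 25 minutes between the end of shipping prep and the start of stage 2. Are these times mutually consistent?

Stage 2 starts at 18:35 + 25 min = 19:00.
The burn-in test starts at 19:00 − 25 min = 18:35.
Stage 1 ends at 18:35 − 165 min = 15:50.
That matches the stated 15:50, so the schedule is consistent.

Yes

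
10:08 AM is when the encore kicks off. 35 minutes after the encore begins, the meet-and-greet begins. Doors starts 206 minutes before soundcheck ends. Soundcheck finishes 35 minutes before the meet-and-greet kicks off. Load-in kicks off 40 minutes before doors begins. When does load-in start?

6:02 AM

The meet-and-greet starts at 10:08 AM + 35 min = 10:43 AM.
Soundcheck ends at 10:43 AM − 35 min = 10:08 AM.
Doors starts at 10:08 AM − 206 min = 6:42 AM.
Load-in starts at 6:42 AM − 40 min = 6:02 AM.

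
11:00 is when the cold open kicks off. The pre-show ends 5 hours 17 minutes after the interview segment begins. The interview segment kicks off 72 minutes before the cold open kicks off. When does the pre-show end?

15:05

The interview segment starts at 11:00 − 72 min = 09:48.
The pre-show ends at 09:48 + 317 min = 15:05.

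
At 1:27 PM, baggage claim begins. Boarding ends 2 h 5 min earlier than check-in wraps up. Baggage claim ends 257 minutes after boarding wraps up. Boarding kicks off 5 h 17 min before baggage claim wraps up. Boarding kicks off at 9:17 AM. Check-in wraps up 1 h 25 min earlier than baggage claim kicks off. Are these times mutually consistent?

No

Check-in ends at 1:27 PM − 85 min = 12:02 PM.
Boarding ends at 12:02 PM − 125 min = 9:57 AM.
Baggage claim ends at 9:57 AM + 257 min = 2:14 PM.
Boarding starts at 2:14 PM − 317 min = 8:57 AM.
But boarding is also said to start at 9:17 AM — a 20-minute conflict.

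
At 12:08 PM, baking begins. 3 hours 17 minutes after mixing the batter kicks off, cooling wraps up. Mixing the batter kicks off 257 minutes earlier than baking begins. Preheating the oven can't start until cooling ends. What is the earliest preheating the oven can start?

11:08 AM

Mixing the batter starts at 12:08 PM − 257 min = 7:51 AM.
Cooling ends at 7:51 AM + 197 min = 11:08 AM.
Preheating the oven is bounded by cooling, so the earliest it can start is 11:08 AM.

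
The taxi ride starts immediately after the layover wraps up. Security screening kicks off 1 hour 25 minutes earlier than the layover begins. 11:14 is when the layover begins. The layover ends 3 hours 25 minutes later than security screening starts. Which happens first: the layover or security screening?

Security screening starts at 11:14 − 85 min = 09:49.
The layover starts at 11:14 and security screening starts at 09:49, so security screening is first.

security screening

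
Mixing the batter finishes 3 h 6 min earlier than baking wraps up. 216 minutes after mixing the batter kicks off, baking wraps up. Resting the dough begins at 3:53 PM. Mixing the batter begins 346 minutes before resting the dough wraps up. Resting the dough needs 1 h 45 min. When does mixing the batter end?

Resting the dough ends at 3:53 PM + 105 min = 5:38 PM.
Mixing the batter starts at 5:38 PM − 346 min = 11:52 AM.
Baking ends at 11:52 AM + 216 min = 3:28 PM.
Mixing the batter ends at 3:28 PM − 186 min = 12:22 PM.

12:22 PM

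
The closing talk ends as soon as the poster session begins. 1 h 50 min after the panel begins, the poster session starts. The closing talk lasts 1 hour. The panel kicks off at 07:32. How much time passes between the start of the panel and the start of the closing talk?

50 minutes

The poster session starts at 07:32 + 110 min = 09:22.
So the closing talk ends at 09:22.
The closing talk starts at 09:22 − 60 min = 08:22.
From 07:32 to 08:22 is 50 minutes.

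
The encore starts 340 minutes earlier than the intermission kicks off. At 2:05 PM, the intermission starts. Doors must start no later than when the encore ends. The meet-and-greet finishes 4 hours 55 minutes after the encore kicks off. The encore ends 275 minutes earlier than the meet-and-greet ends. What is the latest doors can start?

The encore starts at 2:05 PM − 340 min = 8:25 AM.
The meet-and-greet ends at 8:25 AM + 295 min = 1:20 PM.
The encore ends at 1:20 PM − 275 min = 8:45 AM.
Doors is bounded by the encore, so the latest it can start is 8:45 AM.

8:45 AM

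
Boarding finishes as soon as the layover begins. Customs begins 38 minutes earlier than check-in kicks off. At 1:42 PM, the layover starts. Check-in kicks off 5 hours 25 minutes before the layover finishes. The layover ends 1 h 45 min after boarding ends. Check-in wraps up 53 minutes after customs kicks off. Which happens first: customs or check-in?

customs

Boarding ends at 1:42 PM.
The layover ends at 1:42 PM + 105 min = 3:27 PM.
Check-in starts at 3:27 PM − 325 min = 10:02 AM.
Customs starts at 10:02 AM − 38 min = 9:24 AM.
Customs starts at 9:24 AM and check-in starts at 10:02 AM, so customs is first.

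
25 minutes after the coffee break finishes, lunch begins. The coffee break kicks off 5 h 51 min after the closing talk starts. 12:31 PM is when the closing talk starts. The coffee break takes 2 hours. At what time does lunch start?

The coffee break starts at 12:31 PM + 351 min = 6:22 PM.
The coffee break ends at 6:22 PM + 120 min = 8:22 PM.
Lunch starts at 8:22 PM + 25 min = 8:47 PM.

8:47 PM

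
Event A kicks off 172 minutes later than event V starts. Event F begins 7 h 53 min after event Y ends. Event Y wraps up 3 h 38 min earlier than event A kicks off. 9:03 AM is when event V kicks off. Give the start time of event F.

4:10 PM

Event A starts at 9:03 AM + 172 min = 11:55 AM.
Event Y ends at 11:55 AM − 218 min = 8:17 AM.
Event F starts at 8:17 AM + 473 min = 4:10 PM.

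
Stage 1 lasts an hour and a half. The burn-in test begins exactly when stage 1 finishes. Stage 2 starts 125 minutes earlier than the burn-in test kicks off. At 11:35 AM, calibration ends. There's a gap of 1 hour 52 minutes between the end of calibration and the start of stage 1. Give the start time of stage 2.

Stage 1 starts at 11:35 AM + 112 min = 1:27 PM.
Stage 1 ends at 1:27 PM + 90 min = 2:57 PM.
So the burn-in test starts at 2:57 PM.
Stage 2 starts at 2:57 PM − 125 min = 12:52 PM.

12:52 PM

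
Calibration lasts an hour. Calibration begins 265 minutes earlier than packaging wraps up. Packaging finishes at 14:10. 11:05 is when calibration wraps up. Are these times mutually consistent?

No

Calibration starts at 14:10 − 265 min = 09:45.
Calibration ends at 09:45 + 60 min = 10:45.
But calibration is also said to end at 11:05 — a 20-minute conflict.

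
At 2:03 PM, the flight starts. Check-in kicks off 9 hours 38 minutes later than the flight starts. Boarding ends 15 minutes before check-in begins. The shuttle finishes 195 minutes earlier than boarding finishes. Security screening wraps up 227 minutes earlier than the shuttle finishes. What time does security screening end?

4:24 PM

Check-in starts at 2:03 PM + 578 min = 11:41 PM.
Boarding ends at 11:41 PM − 15 min = 11:26 PM.
The shuttle ends at 11:26 PM − 195 min = 8:11 PM.
Security screening ends at 8:11 PM − 227 min = 4:24 PM.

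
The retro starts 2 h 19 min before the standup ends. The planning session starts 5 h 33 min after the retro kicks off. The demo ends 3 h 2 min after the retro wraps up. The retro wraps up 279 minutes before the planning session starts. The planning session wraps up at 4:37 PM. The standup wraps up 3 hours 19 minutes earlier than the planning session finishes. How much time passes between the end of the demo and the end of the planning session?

The standup ends at 4:37 PM − 199 min = 1:18 PM.
The retro starts at 1:18 PM − 139 min = 10:59 AM.
The planning session starts at 10:59 AM + 333 min = 4:32 PM.
The retro ends at 4:32 PM − 279 min = 11:53 AM.
The demo ends at 11:53 AM + 182 min = 2:55 PM.
From 2:55 PM to 4:37 PM is 1 hour 42 minutes.

1 hour 42 minutes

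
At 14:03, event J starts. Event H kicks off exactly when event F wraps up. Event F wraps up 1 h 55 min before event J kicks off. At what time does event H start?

12:08

Event F ends at 14:03 − 115 min = 12:08.
So event H starts at 12:08.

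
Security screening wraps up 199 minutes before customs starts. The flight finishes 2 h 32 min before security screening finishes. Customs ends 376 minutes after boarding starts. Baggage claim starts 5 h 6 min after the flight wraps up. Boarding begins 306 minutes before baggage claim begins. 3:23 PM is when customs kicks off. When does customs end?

Security screening ends at 3:23 PM − 199 min = 12:04 PM.
The flight ends at 12:04 PM − 152 min = 9:32 AM.
Baggage claim starts at 9:32 AM + 306 min = 2:38 PM.
Boarding starts at 2:38 PM − 306 min = 9:32 AM.
Customs ends at 9:32 AM + 376 min = 3:48 PM.

3:48 PM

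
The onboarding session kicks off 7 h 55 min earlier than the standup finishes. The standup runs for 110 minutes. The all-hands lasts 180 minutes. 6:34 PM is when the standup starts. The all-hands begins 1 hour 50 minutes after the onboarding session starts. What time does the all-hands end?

The standup ends at 6:34 PM + 110 min = 8:24 PM.
The onboarding session starts at 8:24 PM − 475 min = 12:29 PM.
The all-hands starts at 12:29 PM + 110 min = 2:19 PM.
The all-hands ends at 2:19 PM + 180 min = 5:19 PM.

5:19 PM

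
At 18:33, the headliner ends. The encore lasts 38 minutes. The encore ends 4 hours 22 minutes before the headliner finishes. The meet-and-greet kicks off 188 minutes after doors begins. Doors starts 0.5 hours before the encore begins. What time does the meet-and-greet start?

The encore ends at 18:33 − 262 min = 14:11.
The encore starts at 14:11 − 38 min = 13:33.
Doors starts at 13:33 − 30 min = 13:03.
The meet-and-greet starts at 13:03 + 188 min = 16:11.

16:11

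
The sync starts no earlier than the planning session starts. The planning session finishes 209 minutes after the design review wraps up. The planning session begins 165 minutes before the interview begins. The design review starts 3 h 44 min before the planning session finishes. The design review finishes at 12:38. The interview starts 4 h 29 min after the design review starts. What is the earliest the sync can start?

14:07

The planning session ends at 12:38 + 209 min = 16:07.
The design review starts at 16:07 − 224 min = 12:23.
The interview starts at 12:23 + 269 min = 16:52.
The planning session starts at 16:52 − 165 min = 14:07.
The sync is bounded by the planning session, so the earliest it can start is 14:07.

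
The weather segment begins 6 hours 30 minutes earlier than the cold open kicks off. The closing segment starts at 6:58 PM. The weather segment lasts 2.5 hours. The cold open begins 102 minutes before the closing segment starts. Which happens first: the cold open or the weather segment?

the weather segment

The cold open starts at 6:58 PM − 102 min = 5:16 PM.
The weather segment starts at 5:16 PM − 390 min = 10:46 AM.
The cold open starts at 5:16 PM and the weather segment starts at 10:46 AM, so the weather segment is first.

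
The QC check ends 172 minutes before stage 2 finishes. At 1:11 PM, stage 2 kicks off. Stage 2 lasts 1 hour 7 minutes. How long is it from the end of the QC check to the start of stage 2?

Stage 2 ends at 1:11 PM + 67 min = 2:18 PM.
The QC check ends at 2:18 PM − 172 min = 11:26 AM.
From 11:26 AM to 1:11 PM is 1 hour 45 minutes.

1 hour 45 minutes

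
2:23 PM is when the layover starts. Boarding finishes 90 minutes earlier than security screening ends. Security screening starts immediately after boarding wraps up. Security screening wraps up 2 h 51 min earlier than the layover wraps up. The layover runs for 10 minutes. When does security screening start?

10:12 AM

The layover ends at 2:23 PM + 10 min = 2:33 PM.
Security screening ends at 2:33 PM − 171 min = 11:42 AM.
Boarding ends at 11:42 AM − 90 min = 10:12 AM.
So security screening starts at 10:12 AM.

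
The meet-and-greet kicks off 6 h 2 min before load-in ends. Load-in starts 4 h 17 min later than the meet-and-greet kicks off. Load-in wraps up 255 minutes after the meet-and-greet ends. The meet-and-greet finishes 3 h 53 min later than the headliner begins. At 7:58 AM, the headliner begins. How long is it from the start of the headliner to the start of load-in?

The meet-and-greet ends at 7:58 AM + 233 min = 11:51 AM.
Load-in ends at 11:51 AM + 255 min = 4:06 PM.
The meet-and-greet starts at 4:06 PM − 362 min = 10:04 AM.
Load-in starts at 10:04 AM + 257 min = 2:21 PM.
From 7:58 AM to 2:21 PM is 6 hours 23 minutes.

6 hours 23 minutes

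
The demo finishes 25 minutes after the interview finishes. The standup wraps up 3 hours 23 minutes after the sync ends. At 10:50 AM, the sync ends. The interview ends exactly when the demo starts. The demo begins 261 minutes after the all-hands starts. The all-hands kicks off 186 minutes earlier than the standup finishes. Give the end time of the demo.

3:53 PM

The standup ends at 10:50 AM + 203 min = 2:13 PM.
The all-hands starts at 2:13 PM − 186 min = 11:07 AM.
The demo starts at 11:07 AM + 261 min = 3:28 PM.
So the interview ends at 3:28 PM.
The demo ends at 3:28 PM + 25 min = 3:53 PM.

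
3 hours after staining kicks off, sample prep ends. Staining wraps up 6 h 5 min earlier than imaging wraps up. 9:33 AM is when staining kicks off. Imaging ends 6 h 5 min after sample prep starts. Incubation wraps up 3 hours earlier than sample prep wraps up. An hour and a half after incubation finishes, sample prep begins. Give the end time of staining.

11:03 AM

Sample prep ends at 9:33 AM + 180 min = 12:33 PM.
Incubation ends at 12:33 PM − 180 min = 9:33 AM.
Sample prep starts at 9:33 AM + 90 min = 11:03 AM.
Imaging ends at 11:03 AM + 365 min = 5:08 PM.
Staining ends at 5:08 PM − 365 min = 11:03 AM.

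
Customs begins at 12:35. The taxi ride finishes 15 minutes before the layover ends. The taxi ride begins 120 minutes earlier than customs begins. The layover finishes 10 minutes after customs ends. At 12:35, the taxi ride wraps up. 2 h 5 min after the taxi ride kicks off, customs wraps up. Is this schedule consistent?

The taxi ride starts at 12:35 − 120 min = 10:35.
Customs ends at 10:35 + 125 min = 12:40.
The layover ends at 12:40 + 10 min = 12:50.
The taxi ride ends at 12:50 − 15 min = 12:35.
That matches the stated 12:35, so the schedule is consistent.

Yes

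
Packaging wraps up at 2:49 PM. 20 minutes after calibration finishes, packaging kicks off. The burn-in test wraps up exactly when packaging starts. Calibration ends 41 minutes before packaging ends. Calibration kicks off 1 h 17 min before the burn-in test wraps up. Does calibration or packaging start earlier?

calibration

Calibration ends at 2:49 PM − 41 min = 2:08 PM.
Packaging starts at 2:08 PM + 20 min = 2:28 PM.
So the burn-in test ends at 2:28 PM.
Calibration starts at 2:28 PM − 77 min = 1:11 PM.
Calibration starts at 1:11 PM and packaging starts at 2:28 PM, so calibration is first.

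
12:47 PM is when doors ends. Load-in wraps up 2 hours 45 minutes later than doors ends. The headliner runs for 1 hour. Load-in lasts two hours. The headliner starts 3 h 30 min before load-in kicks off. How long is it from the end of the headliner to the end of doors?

105 minutes

Load-in ends at 12:47 PM + 165 min = 3:32 PM.
Load-in starts at 3:32 PM − 120 min = 1:32 PM.
The headliner starts at 1:32 PM − 210 min = 10:02 AM.
The headliner ends at 10:02 AM + 60 min = 11:02 AM.
From 11:02 AM to 12:47 PM is 105 minutes.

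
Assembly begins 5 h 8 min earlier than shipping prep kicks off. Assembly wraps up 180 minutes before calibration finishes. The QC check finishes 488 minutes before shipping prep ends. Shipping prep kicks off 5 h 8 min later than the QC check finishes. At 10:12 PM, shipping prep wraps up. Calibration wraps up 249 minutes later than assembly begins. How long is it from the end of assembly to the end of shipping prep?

The QC check ends at 10:12 PM − 488 min = 2:04 PM.
Shipping prep starts at 2:04 PM + 308 min = 7:12 PM.
Assembly starts at 7:12 PM − 308 min = 2:04 PM.
Calibration ends at 2:04 PM + 249 min = 6:13 PM.
Assembly ends at 6:13 PM − 180 min = 3:13 PM.
From 3:13 PM to 10:12 PM is 6 hours 59 minutes.

6 hours 59 minutes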